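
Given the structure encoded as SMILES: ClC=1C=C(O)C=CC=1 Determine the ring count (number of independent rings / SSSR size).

1

In SMILES, each pair of matching ring-closure digits denotes one ring-closing bond; the number of such bonds equals the number of independent rings.
Ring-closure bonds here: 1.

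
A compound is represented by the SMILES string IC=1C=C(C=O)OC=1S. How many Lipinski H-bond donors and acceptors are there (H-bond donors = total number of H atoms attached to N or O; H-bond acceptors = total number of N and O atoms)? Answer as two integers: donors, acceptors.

Donors: find every N or O and count the H atoms it carries.
  atom 6 (O): bond orders sum to 2 → 0 H
  atom 7 (O): bond orders sum to 2 → 0 H
Lipinski HBD = 0.
Acceptors: N atoms = 0, O atoms = 2 → HBA = 2.

0, 2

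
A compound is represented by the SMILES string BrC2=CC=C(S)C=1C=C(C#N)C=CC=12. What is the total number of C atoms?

11

Count every carbon token in the SMILES (each C, including those in ring-closure positions and inside branches).
Carbon count: 11.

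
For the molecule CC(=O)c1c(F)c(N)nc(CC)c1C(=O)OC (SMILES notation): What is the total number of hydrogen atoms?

Walk through each heavy atom and fill implicit hydrogens from standard valence (C 4, N 3, O 2, S 2, halogen 1); for lowercase aromatic atoms, an aromatic c carries 1 H when it has two neighbours and 0 H with three, and aromatic n carries 0 H:
  atom 1: C, bond orders sum to 1 (valence 4) → 3 H
  atom 2: C, bond orders sum to 4 (valence 4) → 0 H
  atom 3: O, bond orders sum to 2 (valence 2) → 0 H
  atom 4: aromatic c, 3 neighbours → 0 H
  atom 5: aromatic c, 3 neighbours → 0 H
  atom 6: F (halogen, monovalent) → 0 H
  atom 7: aromatic c, 3 neighbours → 0 H
  atom 8: N, bond orders sum to 1 (valence 3) → 2 H
  atom 9: aromatic n, 2 neighbours → 0 H
  atom 10: aromatic c, 3 neighbours → 0 H
  atom 11: C, bond orders sum to 2 (valence 4) → 2 H
  atom 12: C, bond orders sum to 1 (valence 4) → 3 H
  atom 13: aromatic c, 3 neighbours → 0 H
  atom 14: C, bond orders sum to 4 (valence 4) → 0 H
  atom 15: O, bond orders sum to 2 (valence 2) → 0 H
  atom 16: O, bond orders sum to 2 (valence 2) → 0 H
  atom 17: C, bond orders sum to 1 (valence 4) → 3 H
Total hydrogens: 13.

13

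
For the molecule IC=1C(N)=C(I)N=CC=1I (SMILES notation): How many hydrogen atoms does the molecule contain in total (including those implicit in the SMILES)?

3

Walk through each heavy atom and fill implicit hydrogens from standard valence (C 4, N 3, O 2, S 2, halogen 1):
  atom 1: I (halogen, monovalent) → 0 H
  atom 2: C, bond orders sum to 4 (valence 4) → 0 H
  atom 3: C, bond orders sum to 4 (valence 4) → 0 H
  atom 4: N, bond orders sum to 1 (valence 3) → 2 H
  atom 5: C, bond orders sum to 4 (valence 4) → 0 H
  atom 6: I (halogen, monovalent) → 0 H
  atom 7: N, bond orders sum to 3 (valence 3) → 0 H
  atom 8: C, bond orders sum to 3 (valence 4) → 1 H
  atom 9: C, bond orders sum to 4 (valence 4) → 0 H
  atom 10: I (halogen, monovalent) → 0 H
Total hydrogens: 3.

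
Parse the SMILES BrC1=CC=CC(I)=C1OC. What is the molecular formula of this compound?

C7H6BrIO

Walk through each heavy atom and fill implicit hydrogens from standard valence (C 4, N 3, O 2, S 2, halogen 1):
  atom 1: Br (halogen, monovalent) → 0 H
  atom 2: C, bond orders sum to 4 (valence 4) → 0 H
  atom 3: C, bond orders sum to 3 (valence 4) → 1 H
  atom 4: C, bond orders sum to 3 (valence 4) → 1 H
  atom 5: C, bond orders sum to 3 (valence 4) → 1 H
  atom 6: C, bond orders sum to 4 (valence 4) → 0 H
  atom 7: I (halogen, monovalent) → 0 H
  atom 8: C, bond orders sum to 4 (valence 4) → 0 H
  atom 9: O, bond orders sum to 2 (valence 2) → 0 H
  atom 10: C, bond orders sum to 1 (valence 4) → 3 H
Totals → C:7, H:6, Br:1, I:1, O:1.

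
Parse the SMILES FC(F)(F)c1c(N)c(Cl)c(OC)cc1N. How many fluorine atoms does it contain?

3

Scan the SMILES for F atoms (remember two-letter symbols like Cl and Br are single atoms).
Fluorine count: 3.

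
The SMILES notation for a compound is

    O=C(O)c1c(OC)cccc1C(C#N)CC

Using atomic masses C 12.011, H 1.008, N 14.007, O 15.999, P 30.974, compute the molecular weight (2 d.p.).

219.24 g/mol

First, the molecular formula is C12H13NO3 (counting implicit H from valence).
  C: 12 × 12.011 = 144.132
  H: 13 × 1.008 = 13.104
  N: 1 × 14.007 = 14.007
  O: 3 × 15.999 = 47.997
Sum: 12×12.011 + 13×1.008 + 1×14.007 + 3×15.999 = 219.240 → 219.24 g/mol.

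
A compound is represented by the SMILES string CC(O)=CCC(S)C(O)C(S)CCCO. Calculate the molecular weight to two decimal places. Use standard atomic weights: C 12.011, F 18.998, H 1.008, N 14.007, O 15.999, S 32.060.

First, the molecular formula is C10H20O3S2 (counting implicit H from valence).
  C: 10 × 12.011 = 120.110
  H: 20 × 1.008 = 20.160
  O: 3 × 15.999 = 47.997
  S: 2 × 32.060 = 64.120
Sum: 10×12.011 + 20×1.008 + 3×15.999 + 2×32.060 = 252.387 → 252.39 g/mol.

252.39 g/mol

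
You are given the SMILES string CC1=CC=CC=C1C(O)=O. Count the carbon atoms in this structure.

8

Count every carbon token in the SMILES (each C, including those in ring-closure positions and inside branches).
Carbon count: 8.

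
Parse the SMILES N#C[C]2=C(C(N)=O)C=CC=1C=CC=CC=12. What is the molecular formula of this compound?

Walk through each heavy atom and fill implicit hydrogens from standard valence (C 4, N 3, O 2, S 2, halogen 1):
  atom 1: N, bond orders sum to 3 (valence 3) → 0 H
  atom 2: C, bond orders sum to 4 (valence 4) → 0 H
  atom 3: C with explicit H count 0
  atom 4: C, bond orders sum to 4 (valence 4) → 0 H
  atom 5: C, bond orders sum to 4 (valence 4) → 0 H
  atom 6: N, bond orders sum to 1 (valence 3) → 2 H
  atom 7: O, bond orders sum to 2 (valence 2) → 0 H
  atom 8: C, bond orders sum to 3 (valence 4) → 1 H
  atom 9: C, bond orders sum to 3 (valence 4) → 1 H
  atom 10: C, bond orders sum to 4 (valence 4) → 0 H
  atom 11: C, bond orders sum to 3 (valence 4) → 1 H
  atom 12: C, bond orders sum to 3 (valence 4) → 1 H
  atom 13: C, bond orders sum to 3 (valence 4) → 1 H
  atom 14: C, bond orders sum to 3 (valence 4) → 1 H
  atom 15: C, bond orders sum to 4 (valence 4) → 0 H
Totals → C:12, H:8, N:2, O:1.

C12H8N2O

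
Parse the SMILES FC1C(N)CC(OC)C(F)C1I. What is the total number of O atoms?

1

Scan the SMILES for O atoms (remember two-letter symbols like Cl and Br are single atoms).
Oxygen count: 1.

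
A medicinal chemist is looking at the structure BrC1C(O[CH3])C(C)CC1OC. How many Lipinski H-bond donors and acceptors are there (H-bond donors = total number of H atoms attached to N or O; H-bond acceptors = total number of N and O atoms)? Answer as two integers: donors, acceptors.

0, 2

Donors: find every N or O and count the H atoms it carries.
  atom 4 (O): bond orders sum to 2 → 0 H
  atom 10 (O): bond orders sum to 2 → 0 H
Lipinski HBD = 0.
Acceptors: N atoms = 0, O atoms = 2 → HBA = 2.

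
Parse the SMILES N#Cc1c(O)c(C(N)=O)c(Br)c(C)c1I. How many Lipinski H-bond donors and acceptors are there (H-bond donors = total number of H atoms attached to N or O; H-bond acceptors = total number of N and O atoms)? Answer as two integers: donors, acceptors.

Donors: find every N or O and count the H atoms it carries.
  atom 1 (N): bond orders sum to 3 → 0 H
  atom 5 (O): bond orders sum to 1 → 1 H
  atom 8 (N): bond orders sum to 1 → 2 H
  atom 9 (O): bond orders sum to 2 → 0 H
Lipinski HBD = 3.
Acceptors: N atoms = 2, O atoms = 2 → HBA = 4.

3, 4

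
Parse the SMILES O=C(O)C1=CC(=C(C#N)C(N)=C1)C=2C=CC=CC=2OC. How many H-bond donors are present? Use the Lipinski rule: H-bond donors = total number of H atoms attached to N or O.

3

Donors: find every N or O and count the H atoms it carries.
  atom 1 (O): bond orders sum to 2 → 0 H
  atom 3 (O): bond orders sum to 1 → 1 H
  atom 9 (N): bond orders sum to 3 → 0 H
  atom 11 (N): bond orders sum to 1 → 2 H
  atom 19 (O): bond orders sum to 2 → 0 H
Lipinski HBD = 3.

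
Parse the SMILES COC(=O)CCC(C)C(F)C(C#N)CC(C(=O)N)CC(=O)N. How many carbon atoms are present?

Count every carbon token in the SMILES (each C, including those in ring-closure positions and inside branches).
Carbon count: 14.

14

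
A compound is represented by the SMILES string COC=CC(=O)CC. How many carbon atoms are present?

6

Count every carbon token in the SMILES (each C, including those in ring-closure positions and inside branches).
Carbon count: 6.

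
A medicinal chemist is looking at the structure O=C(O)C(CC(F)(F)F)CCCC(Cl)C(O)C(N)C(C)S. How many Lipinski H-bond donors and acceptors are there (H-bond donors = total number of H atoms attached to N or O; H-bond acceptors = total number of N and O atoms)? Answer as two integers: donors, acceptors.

4, 4

Donors: find every N or O and count the H atoms it carries.
  atom 1 (O): bond orders sum to 2 → 0 H
  atom 3 (O): bond orders sum to 1 → 1 H
  atom 16 (O): bond orders sum to 1 → 1 H
  atom 18 (N): bond orders sum to 1 → 2 H
Lipinski HBD = 4.
Acceptors: N atoms = 1, O atoms = 3 → HBA = 4.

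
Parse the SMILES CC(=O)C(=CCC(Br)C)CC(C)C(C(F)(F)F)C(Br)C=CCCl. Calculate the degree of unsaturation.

3

Molecular formula: C16H22Br2ClF3O.
DoU = (2C + 2 + N − H − X) / 2, where X is the halogen count and O/S are ignored.
    = (2·16 + 2 + 0 − 22 − 6) / 2 = 6 / 2 = 3.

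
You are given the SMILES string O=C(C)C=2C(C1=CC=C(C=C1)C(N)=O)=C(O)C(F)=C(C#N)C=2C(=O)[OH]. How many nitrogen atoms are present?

Scan the SMILES for N atoms (remember two-letter symbols like Cl and Br are single atoms).
Nitrogen count: 2.

2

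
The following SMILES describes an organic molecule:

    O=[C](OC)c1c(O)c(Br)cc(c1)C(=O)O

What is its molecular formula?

C9H7BrO5

Walk through each heavy atom and fill implicit hydrogens from standard valence (C 4, N 3, O 2, S 2, halogen 1); for lowercase aromatic atoms, an aromatic c carries 1 H when it has two neighbours and 0 H with three, and aromatic n carries 0 H:
  atom 1: O, bond orders sum to 2 (valence 2) → 0 H
  atom 2: C with explicit H count 0
  atom 3: O, bond orders sum to 2 (valence 2) → 0 H
  atom 4: C, bond orders sum to 1 (valence 4) → 3 H
  atom 5: aromatic c, 3 neighbours → 0 H
  atom 6: aromatic c, 3 neighbours → 0 H
  atom 7: O, bond orders sum to 1 (valence 2) → 1 H
  atom 8: aromatic c, 3 neighbours → 0 H
  atom 9: Br (halogen, monovalent) → 0 H
  atom 10: aromatic c, 2 neighbours → 1 H
  atom 11: aromatic c, 3 neighbours → 0 H
  atom 12: aromatic c, 2 neighbours → 1 H
  atom 13: C, bond orders sum to 4 (valence 4) → 0 H
  atom 14: O, bond orders sum to 2 (valence 2) → 0 H
  atom 15: O, bond orders sum to 1 (valence 2) → 1 H
Totals → C:9, H:7, Br:1, O:5.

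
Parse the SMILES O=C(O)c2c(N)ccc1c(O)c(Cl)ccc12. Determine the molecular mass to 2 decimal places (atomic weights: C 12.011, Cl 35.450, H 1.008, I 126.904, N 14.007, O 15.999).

First, the molecular formula is C11H8ClNO3 (counting implicit H from valence).
  C: 11 × 12.011 = 132.121
  Cl: 1 × 35.450 = 35.450
  H: 8 × 1.008 = 8.064
  N: 1 × 14.007 = 14.007
  O: 3 × 15.999 = 47.997
Sum: 11×12.011 + 1×35.450 + 8×1.008 + 1×14.007 + 3×15.999 = 237.639 → 237.64 g/mol.

237.64 g/mol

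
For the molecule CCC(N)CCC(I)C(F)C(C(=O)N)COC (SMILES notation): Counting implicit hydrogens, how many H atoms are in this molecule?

22

Walk through each heavy atom and fill implicit hydrogens from standard valence (C 4, N 3, O 2, S 2, halogen 1):
  atom 1: C, bond orders sum to 1 (valence 4) → 3 H
  atom 2: C, bond orders sum to 2 (valence 4) → 2 H
  atom 3: C, bond orders sum to 3 (valence 4) → 1 H
  atom 4: N, bond orders sum to 1 (valence 3) → 2 H
  atom 5: C, bond orders sum to 2 (valence 4) → 2 H
  atom 6: C, bond orders sum to 2 (valence 4) → 2 H
  atom 7: C, bond orders sum to 3 (valence 4) → 1 H
  atom 8: I (halogen, monovalent) → 0 H
  atom 9: C, bond orders sum to 3 (valence 4) → 1 H
  atom 10: F (halogen, monovalent) → 0 H
  atom 11: C, bond orders sum to 3 (valence 4) → 1 H
  atom 12: C, bond orders sum to 4 (valence 4) → 0 H
  atom 13: O, bond orders sum to 2 (valence 2) → 0 H
  atom 14: N, bond orders sum to 1 (valence 3) → 2 H
  atom 15: C, bond orders sum to 2 (valence 4) → 2 H
  atom 16: O, bond orders sum to 2 (valence 2) → 0 H
  atom 17: C, bond orders sum to 1 (valence 4) → 3 H
Total hydrogens: 22.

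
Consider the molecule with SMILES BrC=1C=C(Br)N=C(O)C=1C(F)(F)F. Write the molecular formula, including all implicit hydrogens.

C6H2Br2F3NO

Walk through each heavy atom and fill implicit hydrogens from standard valence (C 4, N 3, O 2, S 2, halogen 1):
  atom 1: Br (halogen, monovalent) → 0 H
  atom 2: C, bond orders sum to 4 (valence 4) → 0 H
  atom 3: C, bond orders sum to 3 (valence 4) → 1 H
  atom 4: C, bond orders sum to 4 (valence 4) → 0 H
  atom 5: Br (halogen, monovalent) → 0 H
  atom 6: N, bond orders sum to 3 (valence 3) → 0 H
  atom 7: C, bond orders sum to 4 (valence 4) → 0 H
  atom 8: O, bond orders sum to 1 (valence 2) → 1 H
  atom 9: C, bond orders sum to 4 (valence 4) → 0 H
  atom 10: C, bond orders sum to 4 (valence 4) → 0 H
  atom 11: F (halogen, monovalent) → 0 H
  atom 12: F (halogen, monovalent) → 0 H
  atom 13: F (halogen, monovalent) → 0 H
Totals → C:6, H:2, Br:2, F:3, N:1, O:1.
In Hill order: C6H2Br2F3NO.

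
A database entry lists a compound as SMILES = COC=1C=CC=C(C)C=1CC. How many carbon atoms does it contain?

10

Count every carbon token in the SMILES (each C, including those in ring-closure positions and inside branches).
Carbon count: 10.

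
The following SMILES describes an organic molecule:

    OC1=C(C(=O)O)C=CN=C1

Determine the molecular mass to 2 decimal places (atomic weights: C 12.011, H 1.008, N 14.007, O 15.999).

139.11 g/mol

First, the molecular formula is C6H5NO3 (counting implicit H from valence).
  C: 6 × 12.011 = 72.066
  H: 5 × 1.008 = 5.040
  N: 1 × 14.007 = 14.007
  O: 3 × 15.999 = 47.997
Sum: 6×12.011 + 5×1.008 + 1×14.007 + 3×15.999 = 139.110 → 139.11 g/mol.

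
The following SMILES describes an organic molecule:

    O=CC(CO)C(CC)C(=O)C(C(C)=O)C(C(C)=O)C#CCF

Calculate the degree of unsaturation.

6

Degree of unsaturation = (number of rings) + (number of π bonds).
Ring closures in the SMILES: 0.
π bonds: 4 double bonds (each 1 DoU), 1 triple bond (each 2 DoU) → 6 DoU from unsaturation.
Total DoU = 0 + 6 = 6.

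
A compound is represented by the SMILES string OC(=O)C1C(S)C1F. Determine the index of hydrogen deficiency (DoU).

Molecular formula: C4H5FO2S.
DoU = (2C + 2 + N − H − X) / 2, where X is the halogen count and O/S are ignored.
    = (2·4 + 2 + 0 − 5 − 1) / 2 = 4 / 2 = 2.

2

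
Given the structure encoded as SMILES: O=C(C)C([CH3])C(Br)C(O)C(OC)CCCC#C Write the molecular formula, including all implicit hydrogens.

C13H21BrO3

Walk through each heavy atom and fill implicit hydrogens from standard valence (C 4, N 3, O 2, S 2, halogen 1):
  atom 1: O, bond orders sum to 2 (valence 2) → 0 H
  atom 2: C, bond orders sum to 4 (valence 4) → 0 H
  atom 3: C, bond orders sum to 1 (valence 4) → 3 H
  atom 4: C, bond orders sum to 3 (valence 4) → 1 H
  atom 5: C with explicit H count 3
  atom 6: C, bond orders sum to 3 (valence 4) → 1 H
  atom 7: Br (halogen, monovalent) → 0 H
  atom 8: C, bond orders sum to 3 (valence 4) → 1 H
  atom 9: O, bond orders sum to 1 (valence 2) → 1 H
  atom 10: C, bond orders sum to 3 (valence 4) → 1 H
  atom 11: O, bond orders sum to 2 (valence 2) → 0 H
  atom 12: C, bond orders sum to 1 (valence 4) → 3 H
  atom 13: C, bond orders sum to 2 (valence 4) → 2 H
  atom 14: C, bond orders sum to 2 (valence 4) → 2 H
  atom 15: C, bond orders sum to 2 (valence 4) → 2 H
  atom 16: C, bond orders sum to 4 (valence 4) → 0 H
  atom 17: C, bond orders sum to 3 (valence 4) → 1 H
Totals → C:13, H:21, Br:1, O:3.
In Hill order: C13H21BrO3.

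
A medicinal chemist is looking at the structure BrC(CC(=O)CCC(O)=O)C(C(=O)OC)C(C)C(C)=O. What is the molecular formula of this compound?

C13H19BrO6

Walk through each heavy atom and fill implicit hydrogens from standard valence (C 4, N 3, O 2, S 2, halogen 1):
  atom 1: Br (halogen, monovalent) → 0 H
  atom 2: C, bond orders sum to 3 (valence 4) → 1 H
  atom 3: C, bond orders sum to 2 (valence 4) → 2 H
  atom 4: C, bond orders sum to 4 (valence 4) → 0 H
  atom 5: O, bond orders sum to 2 (valence 2) → 0 H
  atom 6: C, bond orders sum to 2 (valence 4) → 2 H
  atom 7: C, bond orders sum to 2 (valence 4) → 2 H
  atom 8: C, bond orders sum to 4 (valence 4) → 0 H
  atom 9: O, bond orders sum to 1 (valence 2) → 1 H
  atom 10: O, bond orders sum to 2 (valence 2) → 0 H
  atom 11: C, bond orders sum to 3 (valence 4) → 1 H
  atom 12: C, bond orders sum to 4 (valence 4) → 0 H
  atom 13: O, bond orders sum to 2 (valence 2) → 0 H
  atom 14: O, bond orders sum to 2 (valence 2) → 0 H
  atom 15: C, bond orders sum to 1 (valence 4) → 3 H
  atom 16: C, bond orders sum to 3 (valence 4) → 1 H
  atom 17: C, bond orders sum to 1 (valence 4) → 3 H
  atom 18: C, bond orders sum to 4 (valence 4) → 0 H
  atom 19: C, bond orders sum to 1 (valence 4) → 3 H
  atom 20: O, bond orders sum to 2 (valence 2) → 0 H
Totals → C:13, H:19, Br:1, O:6.
In Hill order: C13H19BrO6.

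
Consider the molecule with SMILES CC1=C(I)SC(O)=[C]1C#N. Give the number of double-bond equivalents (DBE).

Molecular formula: C6H4INOS.
DoU = (2C + 2 + N − H − X) / 2, where X is the halogen count and O/S are ignored.
    = (2·6 + 2 + 1 − 4 − 1) / 2 = 10 / 2 = 5.

5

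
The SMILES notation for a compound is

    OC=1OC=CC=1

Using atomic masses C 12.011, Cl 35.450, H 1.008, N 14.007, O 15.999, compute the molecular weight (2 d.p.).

84.07 g/mol

First, the molecular formula is C4H4O2 (counting implicit H from valence).
  C: 4 × 12.011 = 48.044
  H: 4 × 1.008 = 4.032
  O: 2 × 15.999 = 31.998
Sum: 4×12.011 + 4×1.008 + 2×15.999 = 84.074 → 84.07 g/mol.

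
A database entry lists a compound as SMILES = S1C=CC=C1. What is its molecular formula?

Walk through each heavy atom and fill implicit hydrogens from standard valence (C 4, N 3, O 2, S 2, halogen 1):
  atom 1: S, bond orders sum to 2 (valence 2) → 0 H
  atom 2: C, bond orders sum to 3 (valence 4) → 1 H
  atom 3: C, bond orders sum to 3 (valence 4) → 1 H
  atom 4: C, bond orders sum to 3 (valence 4) → 1 H
  atom 5: C, bond orders sum to 3 (valence 4) → 1 H
Totals → C:4, H:4, S:1.

C4H4S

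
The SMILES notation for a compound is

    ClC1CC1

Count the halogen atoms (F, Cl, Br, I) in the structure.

Halogen atoms appear at heavy-atom position 1 (1×Cl).
Halogen count: 1.

1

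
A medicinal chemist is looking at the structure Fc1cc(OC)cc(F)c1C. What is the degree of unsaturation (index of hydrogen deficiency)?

4

Molecular formula: C8H8F2O.
DoU = (2C + 2 + N − H − X) / 2, where X is the halogen count and O/S are ignored.
    = (2·8 + 2 + 0 − 8 − 2) / 2 = 8 / 2 = 4.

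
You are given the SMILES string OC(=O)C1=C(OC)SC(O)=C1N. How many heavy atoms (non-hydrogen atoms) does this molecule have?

12

Every atom symbol written in the SMILES (organic subset) is one heavy atom; implicit H are not written.
Heavy atoms by element → C:6, N:1, O:4, S:1.
Total: 12.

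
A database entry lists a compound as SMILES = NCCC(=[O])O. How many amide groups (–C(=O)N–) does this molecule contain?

0

Scan the SMILES for the amide motif — none present.
Groups that are present: 1 carboxylic acid, 1 primary amine.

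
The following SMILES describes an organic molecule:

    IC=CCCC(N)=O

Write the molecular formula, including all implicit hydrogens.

Walk through each heavy atom and fill implicit hydrogens from standard valence (C 4, N 3, O 2, S 2, halogen 1):
  atom 1: I (halogen, monovalent) → 0 H
  atom 2: C, bond orders sum to 3 (valence 4) → 1 H
  atom 3: C, bond orders sum to 3 (valence 4) → 1 H
  atom 4: C, bond orders sum to 2 (valence 4) → 2 H
  atom 5: C, bond orders sum to 2 (valence 4) → 2 H
  atom 6: C, bond orders sum to 4 (valence 4) → 0 H
  atom 7: N, bond orders sum to 1 (valence 3) → 2 H
  atom 8: O, bond orders sum to 2 (valence 2) → 0 H
Totals → C:5, H:8, I:1, N:1, O:1.

C5H8INO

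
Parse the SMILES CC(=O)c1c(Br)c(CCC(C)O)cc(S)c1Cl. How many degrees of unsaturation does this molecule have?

Molecular formula: C12H14BrClO2S.
DoU = (2C + 2 + N − H − X) / 2, where X is the halogen count and O/S are ignored.
    = (2·12 + 2 + 0 − 14 − 2) / 2 = 10 / 2 = 5.

5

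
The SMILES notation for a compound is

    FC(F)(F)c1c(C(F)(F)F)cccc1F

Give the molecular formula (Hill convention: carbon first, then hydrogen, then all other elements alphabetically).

C8H3F7

Walk through each heavy atom and fill implicit hydrogens from standard valence (C 4, N 3, O 2, S 2, halogen 1); for lowercase aromatic atoms, an aromatic c carries 1 H when it has two neighbours and 0 H with three, and aromatic n carries 0 H:
  atom 1: F (halogen, monovalent) → 0 H
  atom 2: C, bond orders sum to 4 (valence 4) → 0 H
  atom 3: F (halogen, monovalent) → 0 H
  atom 4: F (halogen, monovalent) → 0 H
  atom 5: aromatic c, 3 neighbours → 0 H
  atom 6: aromatic c, 3 neighbours → 0 H
  atom 7: C, bond orders sum to 4 (valence 4) → 0 H
  atom 8: F (halogen, monovalent) → 0 H
  atom 9: F (halogen, monovalent) → 0 H
  atom 10: F (halogen, monovalent) → 0 H
  atom 11: aromatic c, 2 neighbours → 1 H
  atom 12: aromatic c, 2 neighbours → 1 H
  atom 13: aromatic c, 2 neighbours → 1 H
  atom 14: aromatic c, 3 neighbours → 0 H
  atom 15: F (halogen, monovalent) → 0 H
Totals → C:8, H:3, F:7.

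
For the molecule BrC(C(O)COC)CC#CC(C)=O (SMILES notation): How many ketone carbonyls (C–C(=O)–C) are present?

1

The ketone motif appears at heavy-atom position 11 in the SMILES.
Other groups present: 1 alkyne, 1 ether, 1 hydroxyl.
Ketone count: 1.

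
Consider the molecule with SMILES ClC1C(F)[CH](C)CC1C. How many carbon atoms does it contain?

7

Count every carbon token in the SMILES (each C, including those in ring-closure positions and inside branches).
Carbon count: 7.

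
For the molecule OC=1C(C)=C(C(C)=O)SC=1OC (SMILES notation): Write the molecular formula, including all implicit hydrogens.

C8H10O3S

Walk through each heavy atom and fill implicit hydrogens from standard valence (C 4, N 3, O 2, S 2, halogen 1):
  atom 1: O, bond orders sum to 1 (valence 2) → 1 H
  atom 2: C, bond orders sum to 4 (valence 4) → 0 H
  atom 3: C, bond orders sum to 4 (valence 4) → 0 H
  atom 4: C, bond orders sum to 1 (valence 4) → 3 H
  atom 5: C, bond orders sum to 4 (valence 4) → 0 H
  atom 6: C, bond orders sum to 4 (valence 4) → 0 H
  atom 7: C, bond orders sum to 1 (valence 4) → 3 H
  atom 8: O, bond orders sum to 2 (valence 2) → 0 H
  atom 9: S, bond orders sum to 2 (valence 2) → 0 H
  atom 10: C, bond orders sum to 4 (valence 4) → 0 H
  atom 11: O, bond orders sum to 2 (valence 2) → 0 H
  atom 12: C, bond orders sum to 1 (valence 4) → 3 H
Totals → C:8, H:10, O:3, S:1.
In Hill order: C8H10O3S.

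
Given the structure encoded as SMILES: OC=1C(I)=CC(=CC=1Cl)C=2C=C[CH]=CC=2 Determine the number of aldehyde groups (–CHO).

0

Scan the SMILES for the aldehyde motif — none present.
Groups that are present: 1 hydroxyl.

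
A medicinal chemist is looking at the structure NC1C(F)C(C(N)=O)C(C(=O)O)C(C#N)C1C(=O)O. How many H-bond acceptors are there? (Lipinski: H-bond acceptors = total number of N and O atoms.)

N atoms: 3; O atoms: 5.
Lipinski HBA = 3 + 5 = 8.

8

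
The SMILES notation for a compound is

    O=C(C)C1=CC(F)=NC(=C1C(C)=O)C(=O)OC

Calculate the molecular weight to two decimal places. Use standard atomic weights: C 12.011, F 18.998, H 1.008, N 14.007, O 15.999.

239.20 g/mol

First, the molecular formula is C11H10FNO4 (counting implicit H from valence).
  C: 11 × 12.011 = 132.121
  F: 1 × 18.998 = 18.998
  H: 10 × 1.008 = 10.080
  N: 1 × 14.007 = 14.007
  O: 4 × 15.999 = 63.996
Sum: 11×12.011 + 1×18.998 + 10×1.008 + 1×14.007 + 4×15.999 = 239.202 → 239.20 g/mol.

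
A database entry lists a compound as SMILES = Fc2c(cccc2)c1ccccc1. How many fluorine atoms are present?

1

Scan the SMILES for F atoms (remember two-letter symbols like Cl and Br are single atoms).
Fluorine count: 1.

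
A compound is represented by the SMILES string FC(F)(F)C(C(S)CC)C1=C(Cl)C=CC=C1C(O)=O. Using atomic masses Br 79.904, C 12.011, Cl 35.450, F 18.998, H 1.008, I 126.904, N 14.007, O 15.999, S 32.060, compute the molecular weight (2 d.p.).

312.73 g/mol

First, the molecular formula is C12H12ClF3O2S (counting implicit H from valence).
  C: 12 × 12.011 = 144.132
  Cl: 1 × 35.450 = 35.450
  F: 3 × 18.998 = 56.994
  H: 12 × 1.008 = 12.096
  O: 2 × 15.999 = 31.998
  S: 1 × 32.060 = 32.060
Sum: 12×12.011 + 1×35.450 + 3×18.998 + 12×1.008 + 2×15.999 + 1×32.060 = 312.730 → 312.73 g/mol.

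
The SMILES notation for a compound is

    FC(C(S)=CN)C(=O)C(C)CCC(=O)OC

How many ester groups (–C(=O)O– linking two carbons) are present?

The ester motif appears at heavy-atom position 13 in the SMILES.
Other groups present: 1 alkene, 1 ketone, 1 primary amine, 1 thiol.
Ester count: 1.

1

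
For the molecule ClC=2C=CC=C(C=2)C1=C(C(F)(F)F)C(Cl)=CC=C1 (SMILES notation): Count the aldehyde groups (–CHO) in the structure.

0

Scan the SMILES for the aldehyde motif — none present.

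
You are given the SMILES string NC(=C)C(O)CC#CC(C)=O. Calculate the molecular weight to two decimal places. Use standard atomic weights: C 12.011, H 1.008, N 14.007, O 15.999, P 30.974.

First, the molecular formula is C8H11NO2 (counting implicit H from valence).
  C: 8 × 12.011 = 96.088
  H: 11 × 1.008 = 11.088
  N: 1 × 14.007 = 14.007
  O: 2 × 15.999 = 31.998
Sum: 8×12.011 + 11×1.008 + 1×14.007 + 2×15.999 = 153.181 → 153.18 g/mol.

153.18 g/mol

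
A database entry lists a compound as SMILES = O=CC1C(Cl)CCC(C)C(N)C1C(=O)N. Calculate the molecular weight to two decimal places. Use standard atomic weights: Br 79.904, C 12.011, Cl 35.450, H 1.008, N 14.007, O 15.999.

232.71 g/mol

First, the molecular formula is C10H17ClN2O2 (counting implicit H from valence).
  C: 10 × 12.011 = 120.110
  Cl: 1 × 35.450 = 35.450
  H: 17 × 1.008 = 17.136
  N: 2 × 14.007 = 28.014
  O: 2 × 15.999 = 31.998
Sum: 10×12.011 + 1×35.450 + 17×1.008 + 2×14.007 + 2×15.999 = 232.708 → 232.71 g/mol.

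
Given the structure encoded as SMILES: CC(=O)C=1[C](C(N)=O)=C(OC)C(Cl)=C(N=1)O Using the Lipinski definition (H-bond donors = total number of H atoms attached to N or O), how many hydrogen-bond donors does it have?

Donors: find every N or O and count the H atoms it carries.
  atom 3 (O): bond orders sum to 2 → 0 H
  atom 7 (N): bond orders sum to 1 → 2 H
  atom 8 (O): bond orders sum to 2 → 0 H
  atom 10 (O): bond orders sum to 2 → 0 H
  atom 15 (N): bond orders sum to 3 → 0 H
  atom 16 (O): bond orders sum to 1 → 1 H
Lipinski HBD = 3.

3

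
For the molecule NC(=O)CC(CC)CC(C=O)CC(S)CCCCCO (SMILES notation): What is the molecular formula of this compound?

Walk through each heavy atom and fill implicit hydrogens from standard valence (C 4, N 3, O 2, S 2, halogen 1):
  atom 1: N, bond orders sum to 1 (valence 3) → 2 H
  atom 2: C, bond orders sum to 4 (valence 4) → 0 H
  atom 3: O, bond orders sum to 2 (valence 2) → 0 H
  atom 4: C, bond orders sum to 2 (valence 4) → 2 H
  atom 5: C, bond orders sum to 3 (valence 4) → 1 H
  atom 6: C, bond orders sum to 2 (valence 4) → 2 H
  atom 7: C, bond orders sum to 1 (valence 4) → 3 H
  atom 8: C, bond orders sum to 2 (valence 4) → 2 H
  atom 9: C, bond orders sum to 3 (valence 4) → 1 H
  atom 10: C, bond orders sum to 3 (valence 4) → 1 H
  atom 11: O, bond orders sum to 2 (valence 2) → 0 H
  atom 12: C, bond orders sum to 2 (valence 4) → 2 H
  atom 13: C, bond orders sum to 3 (valence 4) → 1 H
  atom 14: S, bond orders sum to 1 (valence 2) → 1 H
  atom 15: C, bond orders sum to 2 (valence 4) → 2 H
  atom 16: C, bond orders sum to 2 (valence 4) → 2 H
  atom 17: C, bond orders sum to 2 (valence 4) → 2 H
  atom 18: C, bond orders sum to 2 (valence 4) → 2 H
  atom 19: C, bond orders sum to 2 (valence 4) → 2 H
  atom 20: O, bond orders sum to 1 (valence 2) → 1 H
Totals → C:15, H:29, N:1, O:3, S:1.

C15H29NO3S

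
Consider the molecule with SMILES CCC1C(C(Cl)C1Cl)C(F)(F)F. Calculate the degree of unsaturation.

1

Molecular formula: C7H9Cl2F3.
DoU = (2C + 2 + N − H − X) / 2, where X is the halogen count and O/S are ignored.
    = (2·7 + 2 + 0 − 9 − 5) / 2 = 2 / 2 = 1.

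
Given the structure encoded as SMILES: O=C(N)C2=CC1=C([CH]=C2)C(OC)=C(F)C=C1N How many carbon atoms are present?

12

Count every carbon token in the SMILES (each C, including those in ring-closure positions and inside branches).
Carbon count: 12.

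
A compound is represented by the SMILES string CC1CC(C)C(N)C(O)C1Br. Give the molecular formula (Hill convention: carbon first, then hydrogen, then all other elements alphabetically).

Walk through each heavy atom and fill implicit hydrogens from standard valence (C 4, N 3, O 2, S 2, halogen 1):
  atom 1: C, bond orders sum to 1 (valence 4) → 3 H
  atom 2: C, bond orders sum to 3 (valence 4) → 1 H
  atom 3: C, bond orders sum to 2 (valence 4) → 2 H
  atom 4: C, bond orders sum to 3 (valence 4) → 1 H
  atom 5: C, bond orders sum to 1 (valence 4) → 3 H
  atom 6: C, bond orders sum to 3 (valence 4) → 1 H
  atom 7: N, bond orders sum to 1 (valence 3) → 2 H
  atom 8: C, bond orders sum to 3 (valence 4) → 1 H
  atom 9: O, bond orders sum to 1 (valence 2) → 1 H
  atom 10: C, bond orders sum to 3 (valence 4) → 1 H
  atom 11: Br (halogen, monovalent) → 0 H
Totals → C:8, H:16, Br:1, N:1, O:1.
In Hill order: C8H16BrNO.

C8H16BrNO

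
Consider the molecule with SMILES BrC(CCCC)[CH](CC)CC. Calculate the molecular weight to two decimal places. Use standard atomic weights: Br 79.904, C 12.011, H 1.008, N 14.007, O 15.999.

221.18 g/mol

First, the molecular formula is C10H21Br (counting implicit H from valence).
  Br: 1 × 79.904 = 79.904
  C: 10 × 12.011 = 120.110
  H: 21 × 1.008 = 21.168
Sum: 1×79.904 + 10×12.011 + 21×1.008 = 221.182 → 221.18 g/mol.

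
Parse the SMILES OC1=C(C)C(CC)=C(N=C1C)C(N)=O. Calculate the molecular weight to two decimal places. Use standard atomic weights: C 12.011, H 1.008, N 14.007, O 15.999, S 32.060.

First, the molecular formula is C10H14N2O2 (counting implicit H from valence).
  C: 10 × 12.011 = 120.110
  H: 14 × 1.008 = 14.112
  N: 2 × 14.007 = 28.014
  O: 2 × 15.999 = 31.998
Sum: 10×12.011 + 14×1.008 + 2×14.007 + 2×15.999 = 194.234 → 194.23 g/mol.

194.23 g/mol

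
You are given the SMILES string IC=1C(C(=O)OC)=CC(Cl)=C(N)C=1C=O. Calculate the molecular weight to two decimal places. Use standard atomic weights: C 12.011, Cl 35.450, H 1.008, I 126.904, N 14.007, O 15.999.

First, the molecular formula is C9H7ClINO3 (counting implicit H from valence).
  C: 9 × 12.011 = 108.099
  Cl: 1 × 35.450 = 35.450
  H: 7 × 1.008 = 7.056
  I: 1 × 126.904 = 126.904
  N: 1 × 14.007 = 14.007
  O: 3 × 15.999 = 47.997
Sum: 9×12.011 + 1×35.450 + 7×1.008 + 1×126.904 + 1×14.007 + 3×15.999 = 339.513 → 339.51 g/mol.

339.51 g/mol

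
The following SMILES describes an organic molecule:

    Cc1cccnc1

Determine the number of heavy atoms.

Every atom symbol written in the SMILES (organic subset) is one heavy atom; implicit H are not written.
Heavy atoms by element → C:6, N:1.
Total: 7.

7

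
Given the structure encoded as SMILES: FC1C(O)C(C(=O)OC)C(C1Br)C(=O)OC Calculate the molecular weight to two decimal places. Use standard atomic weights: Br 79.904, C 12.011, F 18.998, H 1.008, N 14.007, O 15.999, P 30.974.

299.09 g/mol

First, the molecular formula is C9H12BrFO5 (counting implicit H from valence).
  Br: 1 × 79.904 = 79.904
  C: 9 × 12.011 = 108.099
  F: 1 × 18.998 = 18.998
  H: 12 × 1.008 = 12.096
  O: 5 × 15.999 = 79.995
Sum: 1×79.904 + 9×12.011 + 1×18.998 + 12×1.008 + 5×15.999 = 299.092 → 299.09 g/mol.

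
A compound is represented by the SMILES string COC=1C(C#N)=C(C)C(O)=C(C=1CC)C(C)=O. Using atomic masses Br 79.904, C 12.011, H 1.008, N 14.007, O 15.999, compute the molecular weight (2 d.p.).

233.27 g/mol

First, the molecular formula is C13H15NO3 (counting implicit H from valence).
  C: 13 × 12.011 = 156.143
  H: 15 × 1.008 = 15.120
  N: 1 × 14.007 = 14.007
  O: 3 × 15.999 = 47.997
Sum: 13×12.011 + 15×1.008 + 1×14.007 + 3×15.999 = 233.267 → 233.27 g/mol.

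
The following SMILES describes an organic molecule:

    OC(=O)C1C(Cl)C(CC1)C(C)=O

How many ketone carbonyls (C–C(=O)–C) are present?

1

The ketone motif appears at heavy-atom position 10 in the SMILES.
Other groups present: 1 carboxylic acid.
Ketone count: 1.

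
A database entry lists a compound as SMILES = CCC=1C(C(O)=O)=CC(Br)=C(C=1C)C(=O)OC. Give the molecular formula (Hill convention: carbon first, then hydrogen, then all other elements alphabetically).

C12H13BrO4

Walk through each heavy atom and fill implicit hydrogens from standard valence (C 4, N 3, O 2, S 2, halogen 1):
  atom 1: C, bond orders sum to 1 (valence 4) → 3 H
  atom 2: C, bond orders sum to 2 (valence 4) → 2 H
  atom 3: C, bond orders sum to 4 (valence 4) → 0 H
  atom 4: C, bond orders sum to 4 (valence 4) → 0 H
  atom 5: C, bond orders sum to 4 (valence 4) → 0 H
  atom 6: O, bond orders sum to 1 (valence 2) → 1 H
  atom 7: O, bond orders sum to 2 (valence 2) → 0 H
  atom 8: C, bond orders sum to 3 (valence 4) → 1 H
  atom 9: C, bond orders sum to 4 (valence 4) → 0 H
  atom 10: Br (halogen, monovalent) → 0 H
  atom 11: C, bond orders sum to 4 (valence 4) → 0 H
  atom 12: C, bond orders sum to 4 (valence 4) → 0 H
  atom 13: C, bond orders sum to 1 (valence 4) → 3 H
  atom 14: C, bond orders sum to 4 (valence 4) → 0 H
  atom 15: O, bond orders sum to 2 (valence 2) → 0 H
  atom 16: O, bond orders sum to 2 (valence 2) → 0 H
  atom 17: C, bond orders sum to 1 (valence 4) → 3 H
Totals → C:12, H:13, Br:1, O:4.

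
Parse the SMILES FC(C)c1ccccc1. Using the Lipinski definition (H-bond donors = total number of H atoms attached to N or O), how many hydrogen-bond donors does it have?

Donors: find every N or O and count the H atoms it carries.
  (no N or O atoms present)
Lipinski HBD = 0.

0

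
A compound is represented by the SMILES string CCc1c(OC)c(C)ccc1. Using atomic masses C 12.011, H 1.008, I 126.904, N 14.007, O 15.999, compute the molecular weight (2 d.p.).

150.22 g/mol

First, the molecular formula is C10H14O (counting implicit H from valence).
  C: 10 × 12.011 = 120.110
  H: 14 × 1.008 = 14.112
  O: 1 × 15.999 = 15.999
Sum: 10×12.011 + 14×1.008 + 1×15.999 = 150.221 → 150.22 g/mol.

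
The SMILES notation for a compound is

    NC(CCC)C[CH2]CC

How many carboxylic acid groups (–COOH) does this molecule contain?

0

Scan the SMILES for the carboxylic acid motif — none present.
Groups that are present: 1 primary amine.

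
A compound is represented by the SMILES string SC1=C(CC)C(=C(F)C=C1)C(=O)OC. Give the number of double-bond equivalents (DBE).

5

Degree of unsaturation = (number of rings) + (number of π bonds).
Ring closures in the SMILES: 1.
π bonds: 4 double bonds (each 1 DoU) → 4 DoU from unsaturation.
Total DoU = 1 + 4 = 5.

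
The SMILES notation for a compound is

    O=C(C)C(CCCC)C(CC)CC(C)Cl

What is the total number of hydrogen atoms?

Walk through each heavy atom and fill implicit hydrogens from standard valence (C 4, N 3, O 2, S 2, halogen 1):
  atom 1: O, bond orders sum to 2 (valence 2) → 0 H
  atom 2: C, bond orders sum to 4 (valence 4) → 0 H
  atom 3: C, bond orders sum to 1 (valence 4) → 3 H
  atom 4: C, bond orders sum to 3 (valence 4) → 1 H
  atom 5: C, bond orders sum to 2 (valence 4) → 2 H
  atom 6: C, bond orders sum to 2 (valence 4) → 2 H
  atom 7: C, bond orders sum to 2 (valence 4) → 2 H
  atom 8: C, bond orders sum to 1 (valence 4) → 3 H
  atom 9: C, bond orders sum to 3 (valence 4) → 1 H
  atom 10: C, bond orders sum to 2 (valence 4) → 2 H
  atom 11: C, bond orders sum to 1 (valence 4) → 3 H
  atom 12: C, bond orders sum to 2 (valence 4) → 2 H
  atom 13: C, bond orders sum to 3 (valence 4) → 1 H
  atom 14: C, bond orders sum to 1 (valence 4) → 3 H
  atom 15: Cl (halogen, monovalent) → 0 H
Total hydrogens: 25.

25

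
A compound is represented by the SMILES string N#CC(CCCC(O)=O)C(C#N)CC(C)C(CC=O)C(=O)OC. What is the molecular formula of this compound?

Walk through each heavy atom and fill implicit hydrogens from standard valence (C 4, N 3, O 2, S 2, halogen 1):
  atom 1: N, bond orders sum to 3 (valence 3) → 0 H
  atom 2: C, bond orders sum to 4 (valence 4) → 0 H
  atom 3: C, bond orders sum to 3 (valence 4) → 1 H
  atom 4: C, bond orders sum to 2 (valence 4) → 2 H
  atom 5: C, bond orders sum to 2 (valence 4) → 2 H
  atom 6: C, bond orders sum to 2 (valence 4) → 2 H
  atom 7: C, bond orders sum to 4 (valence 4) → 0 H
  atom 8: O, bond orders sum to 1 (valence 2) → 1 H
  atom 9: O, bond orders sum to 2 (valence 2) → 0 H
  atom 10: C, bond orders sum to 3 (valence 4) → 1 H
  atom 11: C, bond orders sum to 4 (valence 4) → 0 H
  atom 12: N, bond orders sum to 3 (valence 3) → 0 H
  atom 13: C, bond orders sum to 2 (valence 4) → 2 H
  atom 14: C, bond orders sum to 3 (valence 4) → 1 H
  atom 15: C, bond orders sum to 1 (valence 4) → 3 H
  atom 16: C, bond orders sum to 3 (valence 4) → 1 H
  atom 17: C, bond orders sum to 2 (valence 4) → 2 H
  atom 18: C, bond orders sum to 3 (valence 4) → 1 H
  atom 19: O, bond orders sum to 2 (valence 2) → 0 H
  atom 20: C, bond orders sum to 4 (valence 4) → 0 H
  atom 21: O, bond orders sum to 2 (valence 2) → 0 H
  atom 22: O, bond orders sum to 2 (valence 2) → 0 H
  atom 23: C, bond orders sum to 1 (valence 4) → 3 H
Totals → C:16, H:22, N:2, O:5.
In Hill order: C16H22N2O5.

C16H22N2O5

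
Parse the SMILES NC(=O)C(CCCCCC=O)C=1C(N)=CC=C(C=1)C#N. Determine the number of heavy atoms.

20

Every atom symbol written in the SMILES (organic subset) is one heavy atom; implicit H are not written.
Heavy atoms by element → C:15, N:3, O:2.
Total: 20.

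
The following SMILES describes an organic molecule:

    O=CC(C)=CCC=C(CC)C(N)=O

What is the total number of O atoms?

Scan the SMILES for O atoms (remember two-letter symbols like Cl and Br are single atoms).
Oxygen count: 2.

2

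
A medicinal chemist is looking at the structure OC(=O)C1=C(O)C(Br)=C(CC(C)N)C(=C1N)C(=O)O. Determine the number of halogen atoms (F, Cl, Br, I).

1

Halogen atoms appear at heavy-atom position 8 (1×Br).
Other groups present: 2 carboxylic acid, 1 hydroxyl, 2 primary amine.
Halogen count: 1.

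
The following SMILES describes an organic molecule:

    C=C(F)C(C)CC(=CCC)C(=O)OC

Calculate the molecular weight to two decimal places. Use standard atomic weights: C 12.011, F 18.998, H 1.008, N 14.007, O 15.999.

First, the molecular formula is C11H17FO2 (counting implicit H from valence).
  C: 11 × 12.011 = 132.121
  F: 1 × 18.998 = 18.998
  H: 17 × 1.008 = 17.136
  O: 2 × 15.999 = 31.998
Sum: 11×12.011 + 1×18.998 + 17×1.008 + 2×15.999 = 200.253 → 200.25 g/mol.

200.25 g/mol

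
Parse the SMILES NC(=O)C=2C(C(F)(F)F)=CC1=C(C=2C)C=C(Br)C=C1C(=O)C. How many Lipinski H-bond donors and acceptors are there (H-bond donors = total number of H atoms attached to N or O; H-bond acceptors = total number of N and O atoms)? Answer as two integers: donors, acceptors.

Donors: find every N or O and count the H atoms it carries.
  atom 1 (N): bond orders sum to 1 → 2 H
  atom 3 (O): bond orders sum to 2 → 0 H
  atom 21 (O): bond orders sum to 2 → 0 H
Lipinski HBD = 2.
Acceptors: N atoms = 1, O atoms = 2 → HBA = 3.

2, 3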